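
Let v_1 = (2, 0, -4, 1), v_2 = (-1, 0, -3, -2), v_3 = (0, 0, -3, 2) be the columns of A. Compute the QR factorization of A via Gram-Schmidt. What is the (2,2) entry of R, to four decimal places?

r_{22} = 3.3094

v_1 = (2, 0, -4, 1); ‖v_1‖ = 4.5826, so e_1 = (0.4364, 0.0000, -0.8729, 0.2182).
e_1·v_2 = 0.4364·(-1) + 0.0000·0 + (-0.8729)·(-3) + 0.2182·(-2) = 1.7457.
u_2 = v_2 − 1.7457·e_1 = (-1.7619, 0.0000, -1.4762, -2.3810).
r_{22} = ‖u_2‖ = 3.3094.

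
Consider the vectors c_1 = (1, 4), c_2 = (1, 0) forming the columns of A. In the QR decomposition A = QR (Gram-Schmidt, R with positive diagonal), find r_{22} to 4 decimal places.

r_{22} = 0.9701

e_1 = c_1/‖c_1‖ = (1, 4)/4.1231 = (0.2425, 0.9701).
r_{12} = e_1·c_2 = 0.2425.
u_2 = c_2 − 0.2425·e_1 = (0.9412, -0.2353).
r_{22} = ‖u_2‖ = 0.9701.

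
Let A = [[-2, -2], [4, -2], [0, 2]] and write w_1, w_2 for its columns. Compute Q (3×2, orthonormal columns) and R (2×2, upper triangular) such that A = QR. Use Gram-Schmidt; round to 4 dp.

q_1 = w_1/‖w_1‖ = (-2, 4, 0)/4.4721 = (-0.4472, 0.8944, 0.0000).
r_{12} = q_1·w_2 = -0.8944.
u_2 = w_2 + 0.8944·q_1 = (-2.4000, -1.2000, 2.0000).
‖u_2‖ = 3.3466, so q_2 = (-0.7171, -0.3586, 0.5976).

Q = [[-0.4472, -0.7171], [0.8944, -0.3586], [0.0000, 0.5976]], R = [[4.4721, -0.8944], [0.0000, 3.3466]]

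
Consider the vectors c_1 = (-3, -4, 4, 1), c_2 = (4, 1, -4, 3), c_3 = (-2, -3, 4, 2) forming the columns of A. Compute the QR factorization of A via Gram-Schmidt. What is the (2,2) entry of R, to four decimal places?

r_{22} = 4.6879

e_1 = c_1/‖c_1‖ = (-3, -4, 4, 1)/6.4807 = (-0.4629, -0.6172, 0.6172, 0.1543).
r_{12} = e_1·c_2 = -4.4748.
u_2 = c_2 + 4.4748·e_1 = (1.9286, -1.7619, -1.2381, 3.6905).
r_{22} = ‖u_2‖ = 4.6879.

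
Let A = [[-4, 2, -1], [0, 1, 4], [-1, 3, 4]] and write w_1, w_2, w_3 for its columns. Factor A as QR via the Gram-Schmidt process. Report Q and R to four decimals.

q_1 = w_1/‖w_1‖ = (-4, 0, -1)/4.1231 = (-0.9701, 0.0000, -0.2425).
r_{12} = q_1·w_2 = -2.6679.
u_2 = w_2 + 2.6679·q_1 = (-0.5882, 1.0000, 2.3529).
‖u_2‖ = 2.6234, so q_2 = (-0.2242, 0.3812, 0.8969).
r_{13} = q_1·w_3 = 0.0000; r_{23} = q_2·w_3 = 5.3365.
u_3 = w_3 + 0.0000·q_1 − 5.3365·q_2 = (0.1966, 1.9658, -0.7863).
‖u_3‖ = 2.1264, so q_3 = (0.0925, 0.9245, -0.3698).

Q = [[-0.9701, -0.2242, 0.0925], [0.0000, 0.3812, 0.9245], [-0.2425, 0.8969, -0.3698]], R = [[4.1231, -2.6679, 0.0000], [0.0000, 2.6234, 5.3365], [0.0000, 0.0000, 2.1264]]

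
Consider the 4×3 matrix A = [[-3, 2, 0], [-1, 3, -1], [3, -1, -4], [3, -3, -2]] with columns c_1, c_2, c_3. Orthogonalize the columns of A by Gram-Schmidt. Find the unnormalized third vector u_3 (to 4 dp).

c_1 = (-3, -1, 3, 3); ‖c_1‖ = 5.2915, so q_1 = (-0.5669, -0.1890, 0.5669, 0.5669).
q_1·c_2 = (-0.5669)·2 + (-0.1890)·3 + 0.5669·(-1) + 0.5669·(-3) = -3.9686.
u_2 = c_2 + 3.9686·q_1 = (-0.2500, 2.2500, 1.2500, -0.7500).
‖u_2‖ = 2.6926, so q_2 = (-0.0928, 0.8356, 0.4642, -0.2785).
q_1·c_3 = (-0.5669)·0 + (-0.1890)·(-1) + 0.5669·(-4) + 0.5669·(-2) = -3.2127; q_2·c_3 = (-0.0928)·0 + 0.8356·(-1) + 0.4642·(-4) + (-0.2785)·(-2) = -2.1355.
u_3 = c_3 + 3.2127·q_1 + 2.1355·q_2 = (-2.0197, 0.1773, -1.1872, -0.7734).

u_3 = (-2.0197, 0.1773, -1.1872, -0.7734)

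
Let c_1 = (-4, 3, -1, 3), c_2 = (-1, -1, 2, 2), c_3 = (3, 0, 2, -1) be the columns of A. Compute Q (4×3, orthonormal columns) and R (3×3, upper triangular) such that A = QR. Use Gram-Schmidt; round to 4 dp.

Q = [[-0.6761, -0.1406, 0.4779], [0.5071, -0.4688, 0.7135], [-0.1690, 0.7032, 0.5041], [0.5071, 0.5157, 0.0916]], R = [[5.9161, 0.8452, -2.8735], [0.0000, 3.0472, 0.4688], [0.0000, 0.0000, 2.3501]]

c_1 = (-4, 3, -1, 3); ‖c_1‖ = 5.9161, so q_1 = (-0.6761, 0.5071, -0.1690, 0.5071).
q_1·c_2 = (-0.6761)·(-1) + 0.5071·(-1) + (-0.1690)·2 + 0.5071·2 = 0.8452.
u_2 = c_2 − 0.8452·q_1 = (-0.4286, -1.4286, 2.1429, 1.5714).
‖u_2‖ = 3.0472, so q_2 = (-0.1406, -0.4688, 0.7032, 0.5157).
q_1·c_3 = (-0.6761)·3 + 0.5071·0 + (-0.1690)·2 + 0.5071·(-1) = -2.8735; q_2·c_3 = (-0.1406)·3 + (-0.4688)·0 + 0.7032·2 + 0.5157·(-1) = 0.4688.
u_3 = c_3 + 2.8735·q_1 − 0.4688·q_2 = (1.1231, 1.6769, 1.1846, 0.2154).
‖u_3‖ = 2.3501, so q_3 = (0.4779, 0.7135, 0.5041, 0.0916).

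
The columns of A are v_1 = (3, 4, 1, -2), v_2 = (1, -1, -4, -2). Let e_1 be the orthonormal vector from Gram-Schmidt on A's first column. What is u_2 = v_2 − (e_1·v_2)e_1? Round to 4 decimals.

u_2 = (1.1000, -0.8667, -3.9667, -2.0667)

e_1 = v_1/‖v_1‖ = (3, 4, 1, -2)/5.4772 = (0.5477, 0.7303, 0.1826, -0.3651).
r_{12} = e_1·v_2 = -0.1826.
u_2 = v_2 + 0.1826·e_1 = (1.1000, -0.8667, -3.9667, -2.0667).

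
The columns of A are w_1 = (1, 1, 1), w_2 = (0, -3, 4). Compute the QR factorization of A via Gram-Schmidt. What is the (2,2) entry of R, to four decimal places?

w_1 = (1, 1, 1); ‖w_1‖ = 1.7321, so e_1 = (0.5774, 0.5774, 0.5774).
e_1·w_2 = 0.5774·0 + 0.5774·(-3) + 0.5774·4 = 0.5774.
u_2 = w_2 − 0.5774·e_1 = (-0.3333, -3.3333, 3.6667).
r_{22} = ‖u_2‖ = 4.9666.

r_{22} = 4.9666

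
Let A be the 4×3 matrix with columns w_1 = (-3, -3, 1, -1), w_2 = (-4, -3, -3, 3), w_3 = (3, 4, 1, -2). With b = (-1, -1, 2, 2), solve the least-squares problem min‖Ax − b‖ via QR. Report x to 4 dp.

w_1 = (-3, -3, 1, -1); ‖w_1‖ = 4.4721, so q_1 = (-0.6708, -0.6708, 0.2236, -0.2236).
q_1·w_2 = (-0.6708)·(-4) + (-0.6708)·(-3) + 0.2236·(-3) + (-0.2236)·3 = 3.3541.
u_2 = w_2 − 3.3541·q_1 = (-1.7500, -0.7500, -3.7500, 3.7500).
‖u_2‖ = 5.6347, so q_2 = (-0.3106, -0.1331, -0.6655, 0.6655).
q_1·w_3 = (-0.6708)·3 + (-0.6708)·4 + 0.2236·1 + (-0.2236)·(-2) = -4.0249; q_2·w_3 = (-0.3106)·3 + (-0.1331)·4 + (-0.6655)·1 + 0.6655·(-2) = -3.4607.
u_3 = w_3 + 4.0249·q_1 + 3.4607·q_2 = (-0.7748, 0.8394, -0.4031, -0.5969).
‖u_3‖ = 1.3504, so q_3 = (-0.5738, 0.6216, -0.2985, -0.4420).
Qᵀb = (1.3416, 0.4437, -1.5288).
Back-substitute: x_3 = -1.5288/1.3504 = -1.1321.
x_2 = (0.4437 + 3.4607·(-1.1321))/5.6347 = -0.6166.
x_1 = (1.3416 − 3.3541·(-0.6166) + 4.0249·(-1.1321))/4.4721 = -0.2565.

x = (-0.2565, -0.6166, -1.1321)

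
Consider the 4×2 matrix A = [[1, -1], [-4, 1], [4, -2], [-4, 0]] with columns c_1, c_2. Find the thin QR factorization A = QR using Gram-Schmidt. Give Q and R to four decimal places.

e_1 = c_1/‖c_1‖ = (1, -4, 4, -4)/7.0000 = (0.1429, -0.5714, 0.5714, -0.5714).
r_{12} = e_1·c_2 = -1.8571.
u_2 = c_2 + 1.8571·e_1 = (-0.7347, -0.0612, -0.9388, -1.0612).
‖u_2‖ = 1.5972, so e_2 = (-0.4600, -0.0383, -0.5878, -0.6644).

Q = [[0.1429, -0.4600], [-0.5714, -0.0383], [0.5714, -0.5878], [-0.5714, -0.6644]], R = [[7.0000, -1.8571], [0.0000, 1.5972]]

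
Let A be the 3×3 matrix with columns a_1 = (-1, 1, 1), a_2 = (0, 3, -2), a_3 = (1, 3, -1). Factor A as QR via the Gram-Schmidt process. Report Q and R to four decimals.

Q = [[-0.5774, 0.0937, 0.8111], [0.5774, 0.7493, 0.3244], [0.5774, -0.6556, 0.4867]], R = [[1.7321, 0.5774, 0.5774], [0.0000, 3.5590, 2.9971], [0.0000, 0.0000, 1.2978]]

a_1 = (-1, 1, 1); ‖a_1‖ = 1.7321, so e_1 = (-0.5774, 0.5774, 0.5774).
e_1·a_2 = (-0.5774)·0 + 0.5774·3 + 0.5774·(-2) = 0.5774.
u_2 = a_2 − 0.5774·e_1 = (0.3333, 2.6667, -2.3333).
‖u_2‖ = 3.5590, so e_2 = (0.0937, 0.7493, -0.6556).
e_1·a_3 = (-0.5774)·1 + 0.5774·3 + 0.5774·(-1) = 0.5774; e_2·a_3 = 0.0937·1 + 0.7493·3 + (-0.6556)·(-1) = 2.9971.
u_3 = a_3 − 0.5774·e_1 − 2.9971·e_2 = (1.0526, 0.4211, 0.6316).
‖u_3‖ = 1.2978, so e_3 = (0.8111, 0.3244, 0.4867).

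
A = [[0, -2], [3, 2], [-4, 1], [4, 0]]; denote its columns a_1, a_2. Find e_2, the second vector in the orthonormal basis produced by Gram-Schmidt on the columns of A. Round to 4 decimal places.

e_2 = (-0.6703, 0.6213, 0.4006, -0.0654)

e_1 = a_1/‖a_1‖ = (0, 3, -4, 4)/6.4031 = (0.0000, 0.4685, -0.6247, 0.6247).
r_{12} = e_1·a_2 = 0.3123.
u_2 = a_2 − 0.3123·e_1 = (-2.0000, 1.8537, 1.1951, -0.1951).
‖u_2‖ = 2.9837, so e_2 = (-0.6703, 0.6213, 0.4006, -0.0654).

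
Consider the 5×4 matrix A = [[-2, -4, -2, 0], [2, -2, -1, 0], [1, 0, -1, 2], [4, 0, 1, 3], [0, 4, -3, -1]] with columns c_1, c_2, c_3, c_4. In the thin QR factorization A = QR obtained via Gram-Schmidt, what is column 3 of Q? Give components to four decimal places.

q_3 = (-0.4920, -0.4120, -0.3155, 0.0388, -0.6980)

c_1 = (-2, 2, 1, 4, 0); ‖c_1‖ = 5.0000, so q_1 = (-0.4000, 0.4000, 0.2000, 0.8000, 0.0000).
q_1·c_2 = (-0.4000)·(-4) + 0.4000·(-2) + 0.2000·0 + 0.8000·0 + 0.0000·4 = 0.8000.
u_2 = c_2 − 0.8000·q_1 = (-3.6800, -2.3200, -0.1600, -0.6400, 4.0000).
‖u_2‖ = 5.9464, so q_2 = (-0.6189, -0.3902, -0.0269, -0.1076, 0.6727).
q_1·c_3 = (-0.4000)·(-2) + 0.4000·(-1) + 0.2000·(-1) + 0.8000·1 + 0.0000·(-3) = 1.0000; q_2·c_3 = (-0.6189)·(-2) + (-0.3902)·(-1) + (-0.0269)·(-1) + (-0.1076)·1 + 0.6727·(-3) = -0.4709.
u_3 = c_3 − 1.0000·q_1 + 0.4709·q_2 = (-1.8914, -1.5837, -1.2127, 0.1493, -2.6833).
‖u_3‖ = 3.8443, so q_3 = (-0.4920, -0.4120, -0.3155, 0.0388, -0.6980).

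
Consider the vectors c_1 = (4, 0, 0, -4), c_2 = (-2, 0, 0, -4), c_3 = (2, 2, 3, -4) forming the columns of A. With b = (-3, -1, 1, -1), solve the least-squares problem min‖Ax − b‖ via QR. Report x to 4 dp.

q_1 = c_1/‖c_1‖ = (4, 0, 0, -4)/5.6569 = (0.7071, 0.0000, 0.0000, -0.7071).
r_{12} = q_1·c_2 = 1.4142.
u_2 = c_2 − 1.4142·q_1 = (-3.0000, 0.0000, 0.0000, -3.0000).
‖u_2‖ = 4.2426, so q_2 = (-0.7071, 0.0000, 0.0000, -0.7071).
r_{13} = q_1·c_3 = 4.2426; r_{23} = q_2·c_3 = 1.4142.
u_3 = c_3 − 4.2426·q_1 − 1.4142·q_2 = (0.0000, 2.0000, 3.0000, 0.0000).
‖u_3‖ = 3.6056, so q_3 = (0.0000, 0.5547, 0.8321, 0.0000).
Qᵀb = (-1.4142, 2.8284, 0.2774).
Back-substitute: x_3 = 0.2774/3.6056 = 0.0769.
x_2 = (2.8284 − 1.4142·0.0769)/4.2426 = 0.6410.
x_1 = (-1.4142 − 1.4142·0.6410 − 4.2426·0.0769)/5.6569 = -0.4679.

x = (-0.4679, 0.6410, 0.0769)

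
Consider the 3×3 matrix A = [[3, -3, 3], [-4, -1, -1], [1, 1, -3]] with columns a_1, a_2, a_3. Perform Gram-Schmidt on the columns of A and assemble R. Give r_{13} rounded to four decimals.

r_{13} = 1.9612

a_1 = (3, -4, 1); ‖a_1‖ = 5.0990, so e_1 = (0.5883, -0.7845, 0.1961).
r_{13} = e_1·a_3 = 1.9612.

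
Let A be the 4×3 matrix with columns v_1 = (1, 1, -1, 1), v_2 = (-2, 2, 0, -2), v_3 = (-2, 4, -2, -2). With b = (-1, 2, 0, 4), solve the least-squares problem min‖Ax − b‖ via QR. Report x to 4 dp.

e_1 = v_1/‖v_1‖ = (1, 1, -1, 1)/2.0000 = (0.5000, 0.5000, -0.5000, 0.5000).
r_{12} = e_1·v_2 = -1.0000.
u_2 = v_2 + 1.0000·e_1 = (-1.5000, 2.5000, -0.5000, -1.5000).
‖u_2‖ = 3.3166, so e_2 = (-0.4523, 0.7538, -0.1508, -0.4523).
r_{13} = e_1·v_3 = 1.0000; r_{23} = e_2·v_3 = 5.1257.
u_3 = v_3 − 1.0000·e_1 − 5.1257·e_2 = (-0.1818, -0.3636, -0.7273, -0.1818).
‖u_3‖ = 0.8528, so e_3 = (-0.2132, -0.4264, -0.8528, -0.2132).
Qᵀb = (2.5000, 0.1508, -1.4924).
Back-substitute: x_3 = -1.4924/0.8528 = -1.7500.
x_2 = (0.1508 − 5.1257·(-1.7500))/3.3166 = 2.7500.
x_1 = (2.5000 + 1.0000·2.7500 − 1.0000·(-1.7500))/2.0000 = 3.5000.

x = (3.5000, 2.7500, -1.7500)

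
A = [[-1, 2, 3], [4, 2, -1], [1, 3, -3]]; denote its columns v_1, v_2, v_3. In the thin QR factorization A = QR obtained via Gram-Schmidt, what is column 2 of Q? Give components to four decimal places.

e_2 = (0.7071, 0.0000, 0.7071)

v_1 = (-1, 4, 1); ‖v_1‖ = 4.2426, so e_1 = (-0.2357, 0.9428, 0.2357).
e_1·v_2 = (-0.2357)·2 + 0.9428·2 + 0.2357·3 = 2.1213.
u_2 = v_2 − 2.1213·e_1 = (2.5000, 0.0000, 2.5000).
‖u_2‖ = 3.5355, so e_2 = (0.7071, 0.0000, 0.7071).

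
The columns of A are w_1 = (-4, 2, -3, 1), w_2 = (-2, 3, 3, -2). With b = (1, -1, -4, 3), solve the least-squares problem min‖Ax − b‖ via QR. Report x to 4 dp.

w_1 = (-4, 2, -3, 1); ‖w_1‖ = 5.4772, so q_1 = (-0.7303, 0.3651, -0.5477, 0.1826).
q_1·w_2 = (-0.7303)·(-2) + 0.3651·3 + (-0.5477)·3 + 0.1826·(-2) = 0.5477.
u_2 = w_2 − 0.5477·q_1 = (-1.6000, 2.8000, 3.3000, -2.1000).
‖u_2‖ = 5.0695, so q_2 = (-0.3156, 0.5523, 0.6509, -0.4142).
Qᵀb = (1.6432, -4.7145).
Back-substitute: x_2 = -4.7145/5.0695 = -0.9300.
x_1 = (1.6432 − 0.5477·(-0.9300))/5.4772 = 0.3930.

x = (0.3930, -0.9300)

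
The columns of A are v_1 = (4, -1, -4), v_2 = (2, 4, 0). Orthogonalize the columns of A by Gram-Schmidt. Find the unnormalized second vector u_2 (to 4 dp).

u_2 = (1.5152, 4.1212, 0.4848)

e_1 = v_1/‖v_1‖ = (4, -1, -4)/5.7446 = (0.6963, -0.1741, -0.6963).
r_{12} = e_1·v_2 = 0.6963.
u_2 = v_2 − 0.6963·e_1 = (1.5152, 4.1212, 0.4848).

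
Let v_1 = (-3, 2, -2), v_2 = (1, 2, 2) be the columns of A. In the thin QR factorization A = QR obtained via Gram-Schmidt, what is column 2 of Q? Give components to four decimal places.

e_2 = (0.1617, 0.8085, 0.5659)

v_1 = (-3, 2, -2); ‖v_1‖ = 4.1231, so e_1 = (-0.7276, 0.4851, -0.4851).
e_1·v_2 = (-0.7276)·1 + 0.4851·2 + (-0.4851)·2 = -0.7276.
u_2 = v_2 + 0.7276·e_1 = (0.4706, 2.3529, 1.6471).
‖u_2‖ = 2.9104, so e_2 = (0.1617, 0.8085, 0.5659).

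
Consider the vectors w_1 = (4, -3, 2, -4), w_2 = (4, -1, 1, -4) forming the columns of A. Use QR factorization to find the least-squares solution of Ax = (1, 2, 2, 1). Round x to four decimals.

e_1 = w_1/‖w_1‖ = (4, -3, 2, -4)/6.7082 = (0.5963, -0.4472, 0.2981, -0.5963).
r_{12} = e_1·w_2 = 5.5156.
u_2 = w_2 − 5.5156·e_1 = (0.7111, 1.4667, -0.6444, -0.7111).
‖u_2‖ = 1.8915, so e_2 = (0.3760, 0.7754, -0.3407, -0.3760).
Qᵀb = (-0.2981, 0.8694).
Back-substitute: x_2 = 0.8694/1.8915 = 0.4596.
x_1 = (-0.2981 − 5.5156·0.4596)/6.7082 = -0.4224.

x = (-0.4224, 0.4596)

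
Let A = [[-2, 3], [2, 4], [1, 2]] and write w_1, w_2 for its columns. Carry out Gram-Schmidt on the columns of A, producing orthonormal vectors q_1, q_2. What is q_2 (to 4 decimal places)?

q_2 = (0.7454, 0.5963, 0.2981)

q_1 = w_1/‖w_1‖ = (-2, 2, 1)/3.0000 = (-0.6667, 0.6667, 0.3333).
r_{12} = q_1·w_2 = 1.3333.
u_2 = w_2 − 1.3333·q_1 = (3.8889, 3.1111, 1.5556).
‖u_2‖ = 5.2175, so q_2 = (0.7454, 0.5963, 0.2981).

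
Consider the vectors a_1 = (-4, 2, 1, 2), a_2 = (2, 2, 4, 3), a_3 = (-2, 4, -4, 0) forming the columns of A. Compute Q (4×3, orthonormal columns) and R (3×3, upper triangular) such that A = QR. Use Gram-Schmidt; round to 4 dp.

Q = [[-0.8000, 0.5269, 0.2730], [0.4000, 0.2706, 0.7795], [0.2000, 0.6693, -0.5618], [0.4000, 0.4486, 0.0473]], R = [[5.0000, 1.2000, 2.4000], [0.0000, 5.6178, -2.6487], [0.0000, 0.0000, 4.8192]]

a_1 = (-4, 2, 1, 2); ‖a_1‖ = 5.0000, so q_1 = (-0.8000, 0.4000, 0.2000, 0.4000).
q_1·a_2 = (-0.8000)·2 + 0.4000·2 + 0.2000·4 + 0.4000·3 = 1.2000.
u_2 = a_2 − 1.2000·q_1 = (2.9600, 1.5200, 3.7600, 2.5200).
‖u_2‖ = 5.6178, so q_2 = (0.5269, 0.2706, 0.6693, 0.4486).
q_1·a_3 = (-0.8000)·(-2) + 0.4000·4 + 0.2000·(-4) + 0.4000·0 = 2.4000; q_2·a_3 = 0.5269·(-2) + 0.2706·4 + 0.6693·(-4) + 0.4486·0 = -2.6487.
u_3 = a_3 − 2.4000·q_1 + 2.6487·q_2 = (1.3156, 3.7567, -2.7072, 0.2281).
‖u_3‖ = 4.8192, so q_3 = (0.2730, 0.7795, -0.5618, 0.0473).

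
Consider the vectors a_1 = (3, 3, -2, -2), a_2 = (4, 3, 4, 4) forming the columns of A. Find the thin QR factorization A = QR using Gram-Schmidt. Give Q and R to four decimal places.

a_1 = (3, 3, -2, -2); ‖a_1‖ = 5.0990, so q_1 = (0.5883, 0.5883, -0.3922, -0.3922).
q_1·a_2 = 0.5883·4 + 0.5883·3 + (-0.3922)·4 + (-0.3922)·4 = 0.9806.
u_2 = a_2 − 0.9806·q_1 = (3.4231, 2.4231, 4.3846, 4.3846).
‖u_2‖ = 7.4859, so q_2 = (0.4573, 0.3237, 0.5857, 0.5857).

Q = [[0.5883, 0.4573], [0.5883, 0.3237], [-0.3922, 0.5857], [-0.3922, 0.5857]], R = [[5.0990, 0.9806], [0.0000, 7.4859]]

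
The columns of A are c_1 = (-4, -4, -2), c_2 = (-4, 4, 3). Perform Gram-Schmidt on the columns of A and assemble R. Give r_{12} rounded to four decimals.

c_1 = (-4, -4, -2); ‖c_1‖ = 6.0000, so q_1 = (-0.6667, -0.6667, -0.3333).
r_{12} = q_1·c_2 = -1.0000.

r_{12} = -1.0000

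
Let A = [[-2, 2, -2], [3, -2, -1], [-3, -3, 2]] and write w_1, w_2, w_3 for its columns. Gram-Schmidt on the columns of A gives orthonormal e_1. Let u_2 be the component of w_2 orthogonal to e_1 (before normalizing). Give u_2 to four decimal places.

u_2 = (1.9091, -1.8636, -3.1364)

e_1 = w_1/‖w_1‖ = (-2, 3, -3)/4.6904 = (-0.4264, 0.6396, -0.6396).
r_{12} = e_1·w_2 = -0.2132.
u_2 = w_2 + 0.2132·e_1 = (1.9091, -1.8636, -3.1364).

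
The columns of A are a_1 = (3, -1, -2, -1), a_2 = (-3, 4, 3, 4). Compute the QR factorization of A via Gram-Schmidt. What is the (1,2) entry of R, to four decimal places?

r_{12} = -5.9386

a_1 = (3, -1, -2, -1); ‖a_1‖ = 3.8730, so e_1 = (0.7746, -0.2582, -0.5164, -0.2582).
r_{12} = e_1·a_2 = -5.9386.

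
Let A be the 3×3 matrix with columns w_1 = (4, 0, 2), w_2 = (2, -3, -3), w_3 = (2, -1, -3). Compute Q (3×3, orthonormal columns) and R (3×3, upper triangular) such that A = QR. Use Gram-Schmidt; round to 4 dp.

Q = [[0.8944, 0.3427, 0.2873], [0.0000, -0.6425, 0.7663], [0.4472, -0.6854, -0.5747]], R = [[4.4721, 0.4472, 0.4472], [0.0000, 4.6690, 3.3840], [0.0000, 0.0000, 1.5325]]

e_1 = w_1/‖w_1‖ = (4, 0, 2)/4.4721 = (0.8944, 0.0000, 0.4472).
r_{12} = e_1·w_2 = 0.4472.
u_2 = w_2 − 0.4472·e_1 = (1.6000, -3.0000, -3.2000).
‖u_2‖ = 4.6690, so e_2 = (0.3427, -0.6425, -0.6854).
r_{13} = e_1·w_3 = 0.4472; r_{23} = e_2·w_3 = 3.3840.
u_3 = w_3 − 0.4472·e_1 − 3.3840·e_2 = (0.4404, 1.1743, -0.8807).
‖u_3‖ = 1.5325, so e_3 = (0.2873, 0.7663, -0.5747).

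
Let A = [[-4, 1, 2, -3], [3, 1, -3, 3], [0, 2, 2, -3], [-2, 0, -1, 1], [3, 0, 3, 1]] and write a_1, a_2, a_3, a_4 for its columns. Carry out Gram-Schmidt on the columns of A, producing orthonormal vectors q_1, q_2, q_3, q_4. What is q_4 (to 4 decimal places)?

q_1 = a_1/‖a_1‖ = (-4, 3, 0, -2, 3)/6.1644 = (-0.6489, 0.4867, 0.0000, -0.3244, 0.4867).
r_{12} = q_1·a_2 = -0.1622.
u_2 = a_2 + 0.1622·q_1 = (0.8947, 1.0789, 2.0000, -0.0526, 0.0789).
‖u_2‖ = 2.4441, so q_2 = (0.3661, 0.4414, 0.8183, -0.0215, 0.0323).
r_{13} = q_1·a_3 = -0.9733; r_{23} = q_2·a_3 = 1.1628.
u_3 = a_3 + 0.9733·q_1 − 1.1628·q_2 = (0.9427, -3.0396, 1.0485, -1.2907, 3.4361).
‖u_3‖ = 4.9700, so q_3 = (0.1897, -0.6116, 0.2110, -0.2597, 0.6914).
r_{14} = q_1·a_4 = 3.5689; r_{24} = q_2·a_4 = -2.2180; r_{34} = q_3·a_4 = -2.6051.
u_4 = a_4 − 3.5689·q_1 + 2.2180·q_2 + 2.6051·q_3 = (0.6219, 0.6490, -0.6355, 1.4336, 1.1359).
‖u_4‖ = 2.1348, so q_4 = (0.2913, 0.3040, -0.2977, 0.6715, 0.5321).

q_4 = (0.2913, 0.3040, -0.2977, 0.6715, 0.5321)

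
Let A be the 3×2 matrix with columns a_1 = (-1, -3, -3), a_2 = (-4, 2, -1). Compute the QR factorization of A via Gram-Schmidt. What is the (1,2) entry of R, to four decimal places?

r_{12} = 0.2294

e_1 = a_1/‖a_1‖ = (-1, -3, -3)/4.3589 = (-0.2294, -0.6882, -0.6882).
r_{12} = e_1·a_2 = 0.2294.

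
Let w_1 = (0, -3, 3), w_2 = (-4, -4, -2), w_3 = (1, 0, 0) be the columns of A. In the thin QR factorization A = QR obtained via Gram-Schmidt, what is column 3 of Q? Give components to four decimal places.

q_3 = (0.7276, -0.4851, -0.4851)

q_1 = w_1/‖w_1‖ = (0, -3, 3)/4.2426 = (0.0000, -0.7071, 0.7071).
r_{12} = q_1·w_2 = 1.4142.
u_2 = w_2 − 1.4142·q_1 = (-4.0000, -3.0000, -3.0000).
‖u_2‖ = 5.8310, so q_2 = (-0.6860, -0.5145, -0.5145).
r_{13} = q_1·w_3 = 0.0000; r_{23} = q_2·w_3 = -0.6860.
u_3 = w_3 + 0.0000·q_1 + 0.6860·q_2 = (0.5294, -0.3529, -0.3529).
‖u_3‖ = 0.7276, so q_3 = (0.7276, -0.4851, -0.4851).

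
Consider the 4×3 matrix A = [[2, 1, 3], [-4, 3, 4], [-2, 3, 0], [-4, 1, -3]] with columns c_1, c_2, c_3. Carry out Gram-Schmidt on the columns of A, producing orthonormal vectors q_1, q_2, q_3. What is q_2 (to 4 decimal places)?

q_2 = (0.6325, 0.3162, 0.6325, -0.3162)

c_1 = (2, -4, -2, -4); ‖c_1‖ = 6.3246, so q_1 = (0.3162, -0.6325, -0.3162, -0.6325).
q_1·c_2 = 0.3162·1 + (-0.6325)·3 + (-0.3162)·3 + (-0.6325)·1 = -3.1623.
u_2 = c_2 + 3.1623·q_1 = (2.0000, 1.0000, 2.0000, -1.0000).
‖u_2‖ = 3.1623, so q_2 = (0.6325, 0.3162, 0.6325, -0.3162).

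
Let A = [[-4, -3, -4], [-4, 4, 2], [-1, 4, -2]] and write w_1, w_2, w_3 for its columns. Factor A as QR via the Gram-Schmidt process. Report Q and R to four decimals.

Q = [[-0.6963, -0.6352, -0.3342], [-0.6963, 0.4849, 0.5292], [-0.1741, 0.6012, -0.7799]], R = [[5.7446, -1.3926, 1.7408], [0.0000, 6.2498, 2.3079], [0.0000, 0.0000, 3.9551]]

e_1 = w_1/‖w_1‖ = (-4, -4, -1)/5.7446 = (-0.6963, -0.6963, -0.1741).
r_{12} = e_1·w_2 = -1.3926.
u_2 = w_2 + 1.3926·e_1 = (-3.9697, 3.0303, 3.7576).
‖u_2‖ = 6.2498, so e_2 = (-0.6352, 0.4849, 0.6012).
r_{13} = e_1·w_3 = 1.7408; r_{23} = e_2·w_3 = 2.3079.
u_3 = w_3 − 1.7408·e_1 − 2.3079·e_2 = (-1.3220, 2.0931, -3.0846).
‖u_3‖ = 3.9551, so e_3 = (-0.3342, 0.5292, -0.7799).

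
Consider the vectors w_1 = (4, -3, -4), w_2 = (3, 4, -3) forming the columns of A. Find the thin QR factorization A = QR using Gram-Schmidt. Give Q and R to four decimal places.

Q = [[0.6247, 0.3313], [-0.4685, 0.8835], [-0.6247, -0.3313]], R = [[6.4031, 1.8741], [0.0000, 5.5216]]

w_1 = (4, -3, -4); ‖w_1‖ = 6.4031, so e_1 = (0.6247, -0.4685, -0.6247).
e_1·w_2 = 0.6247·3 + (-0.4685)·4 + (-0.6247)·(-3) = 1.8741.
u_2 = w_2 − 1.8741·e_1 = (1.8293, 4.8780, -1.8293).
‖u_2‖ = 5.5216, so e_2 = (0.3313, 0.8835, -0.3313).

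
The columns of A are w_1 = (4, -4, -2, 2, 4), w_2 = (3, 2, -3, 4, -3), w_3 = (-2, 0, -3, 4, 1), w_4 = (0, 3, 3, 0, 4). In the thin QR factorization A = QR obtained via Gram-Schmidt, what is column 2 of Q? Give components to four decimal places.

e_2 = (0.3777, 0.3567, -0.4091, 0.5560, -0.5036)

e_1 = w_1/‖w_1‖ = (4, -4, -2, 2, 4)/7.4833 = (0.5345, -0.5345, -0.2673, 0.2673, 0.5345).
r_{12} = e_1·w_2 = 0.8018.
u_2 = w_2 − 0.8018·e_1 = (2.5714, 2.4286, -2.7857, 3.7857, -3.4286).
‖u_2‖ = 6.8086, so e_2 = (0.3777, 0.3567, -0.4091, 0.5560, -0.5036).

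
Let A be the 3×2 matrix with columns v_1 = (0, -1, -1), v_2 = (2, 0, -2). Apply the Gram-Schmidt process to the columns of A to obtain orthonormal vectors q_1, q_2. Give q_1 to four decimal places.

q_1 = (0.0000, -0.7071, -0.7071)

v_1 = (0, -1, -1); ‖v_1‖ = 1.4142, so q_1 = (0.0000, -0.7071, -0.7071).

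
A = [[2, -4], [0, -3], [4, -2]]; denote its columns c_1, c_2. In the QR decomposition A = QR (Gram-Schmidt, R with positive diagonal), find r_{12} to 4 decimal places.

r_{12} = -3.5777

c_1 = (2, 0, 4); ‖c_1‖ = 4.4721, so e_1 = (0.4472, 0.0000, 0.8944).
r_{12} = e_1·c_2 = -3.5777.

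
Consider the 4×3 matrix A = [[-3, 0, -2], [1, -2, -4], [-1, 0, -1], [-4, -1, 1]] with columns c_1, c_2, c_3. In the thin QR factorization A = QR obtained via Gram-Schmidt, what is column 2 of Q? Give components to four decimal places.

e_2 = (0.1009, -0.9416, 0.0336, -0.3195)

c_1 = (-3, 1, -1, -4); ‖c_1‖ = 5.1962, so e_1 = (-0.5774, 0.1925, -0.1925, -0.7698).
e_1·c_2 = (-0.5774)·0 + 0.1925·(-2) + (-0.1925)·0 + (-0.7698)·(-1) = 0.3849.
u_2 = c_2 − 0.3849·e_1 = (0.2222, -2.0741, 0.0741, -0.7037).
‖u_2‖ = 2.2027, so e_2 = (0.1009, -0.9416, 0.0336, -0.3195).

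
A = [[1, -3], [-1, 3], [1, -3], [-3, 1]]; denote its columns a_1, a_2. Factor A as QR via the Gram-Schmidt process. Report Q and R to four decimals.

a_1 = (1, -1, 1, -3); ‖a_1‖ = 3.4641, so q_1 = (0.2887, -0.2887, 0.2887, -0.8660).
q_1·a_2 = 0.2887·(-3) + (-0.2887)·3 + 0.2887·(-3) + (-0.8660)·1 = -3.4641.
u_2 = a_2 + 3.4641·q_1 = (-2.0000, 2.0000, -2.0000, -2.0000).
‖u_2‖ = 4.0000, so q_2 = (-0.5000, 0.5000, -0.5000, -0.5000).

Q = [[0.2887, -0.5000], [-0.2887, 0.5000], [0.2887, -0.5000], [-0.8660, -0.5000]], R = [[3.4641, -3.4641], [0.0000, 4.0000]]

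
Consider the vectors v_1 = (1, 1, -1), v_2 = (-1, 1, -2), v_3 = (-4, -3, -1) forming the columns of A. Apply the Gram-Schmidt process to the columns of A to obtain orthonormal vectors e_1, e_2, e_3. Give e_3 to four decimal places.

v_1 = (1, 1, -1); ‖v_1‖ = 1.7321, so e_1 = (0.5774, 0.5774, -0.5774).
e_1·v_2 = 0.5774·(-1) + 0.5774·1 + (-0.5774)·(-2) = 1.1547.
u_2 = v_2 − 1.1547·e_1 = (-1.6667, 0.3333, -1.3333).
‖u_2‖ = 2.1602, so e_2 = (-0.7715, 0.1543, -0.6172).
e_1·v_3 = 0.5774·(-4) + 0.5774·(-3) + (-0.5774)·(-1) = -3.4641; e_2·v_3 = (-0.7715)·(-4) + 0.1543·(-3) + (-0.6172)·(-1) = 3.2404.
u_3 = v_3 + 3.4641·e_1 − 3.2404·e_2 = (0.5000, -1.5000, -1.0000).
‖u_3‖ = 1.8708, so e_3 = (0.2673, -0.8018, -0.5345).

e_3 = (0.2673, -0.8018, -0.5345)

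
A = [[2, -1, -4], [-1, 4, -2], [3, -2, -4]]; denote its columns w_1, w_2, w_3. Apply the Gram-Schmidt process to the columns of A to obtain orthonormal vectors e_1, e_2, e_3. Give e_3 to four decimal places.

w_1 = (2, -1, 3); ‖w_1‖ = 3.7417, so e_1 = (0.5345, -0.2673, 0.8018).
e_1·w_2 = 0.5345·(-1) + (-0.2673)·4 + 0.8018·(-2) = -3.2071.
u_2 = w_2 + 3.2071·e_1 = (0.7143, 3.1429, 0.5714).
‖u_2‖ = 3.2733, so e_2 = (0.2182, 0.9602, 0.1746).
e_1·w_3 = 0.5345·(-4) + (-0.2673)·(-2) + 0.8018·(-4) = -4.8107; e_2·w_3 = 0.2182·(-4) + 0.9602·(-2) + 0.1746·(-4) = -3.4915.
u_3 = w_3 + 4.8107·e_1 + 3.4915·e_2 = (-0.6667, 0.0667, 0.4667).
‖u_3‖ = 0.8165, so e_3 = (-0.8165, 0.0816, 0.5715).

e_3 = (-0.8165, 0.0816, 0.5715)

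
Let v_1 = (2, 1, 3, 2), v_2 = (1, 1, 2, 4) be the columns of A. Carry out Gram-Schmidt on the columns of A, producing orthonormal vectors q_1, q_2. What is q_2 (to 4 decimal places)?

q_1 = v_1/‖v_1‖ = (2, 1, 3, 2)/4.2426 = (0.4714, 0.2357, 0.7071, 0.4714).
r_{12} = q_1·v_2 = 4.0069.
u_2 = v_2 − 4.0069·q_1 = (-0.8889, 0.0556, -0.8333, 2.1111).
‖u_2‖ = 2.4381, so q_2 = (-0.3646, 0.0228, -0.3418, 0.8659).

q_2 = (-0.3646, 0.0228, -0.3418, 0.8659)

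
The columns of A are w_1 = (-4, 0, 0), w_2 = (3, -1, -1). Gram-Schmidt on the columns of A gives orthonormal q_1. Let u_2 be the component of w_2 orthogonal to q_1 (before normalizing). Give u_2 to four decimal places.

q_1 = w_1/‖w_1‖ = (-4, 0, 0)/4.0000 = (-1.0000, 0.0000, 0.0000).
r_{12} = q_1·w_2 = -3.0000.
u_2 = w_2 + 3.0000·q_1 = (0.0000, -1.0000, -1.0000).

u_2 = (0.0000, -1.0000, -1.0000)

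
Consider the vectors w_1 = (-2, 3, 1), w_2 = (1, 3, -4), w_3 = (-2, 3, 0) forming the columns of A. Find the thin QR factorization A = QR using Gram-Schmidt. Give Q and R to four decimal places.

w_1 = (-2, 3, 1); ‖w_1‖ = 3.7417, so e_1 = (-0.5345, 0.8018, 0.2673).
e_1·w_2 = (-0.5345)·1 + 0.8018·3 + 0.2673·(-4) = 0.8018.
u_2 = w_2 − 0.8018·e_1 = (1.4286, 2.3571, -4.2143).
‖u_2‖ = 5.0356, so e_2 = (0.2837, 0.4681, -0.8369).
e_1·w_3 = (-0.5345)·(-2) + 0.8018·3 + 0.2673·0 = 3.4744; e_2·w_3 = 0.2837·(-2) + 0.4681·3 + (-0.8369)·0 = 0.8369.
u_3 = w_3 − 3.4744·e_1 − 0.8369·e_2 = (-0.3803, -0.1775, -0.2282).
‖u_3‖ = 0.4777, so e_3 = (-0.7961, -0.3715, -0.4777).

Q = [[-0.5345, 0.2837, -0.7961], [0.8018, 0.4681, -0.3715], [0.2673, -0.8369, -0.4777]], R = [[3.7417, 0.8018, 3.4744], [0.0000, 5.0356, 0.8369], [0.0000, 0.0000, 0.4777]]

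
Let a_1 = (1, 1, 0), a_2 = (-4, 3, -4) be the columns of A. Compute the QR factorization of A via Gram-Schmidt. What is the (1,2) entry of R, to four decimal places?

a_1 = (1, 1, 0); ‖a_1‖ = 1.4142, so e_1 = (0.7071, 0.7071, 0.0000).
r_{12} = e_1·a_2 = -0.7071.

r_{12} = -0.7071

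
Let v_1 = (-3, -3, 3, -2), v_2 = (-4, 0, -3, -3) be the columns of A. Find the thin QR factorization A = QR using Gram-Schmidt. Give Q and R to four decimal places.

Q = [[-0.5388, -0.5585], [-0.5388, 0.1555], [0.5388, -0.6909], [-0.3592, -0.4318]], R = [[5.5678, 1.6164], [0.0000, 5.6024]]

q_1 = v_1/‖v_1‖ = (-3, -3, 3, -2)/5.5678 = (-0.5388, -0.5388, 0.5388, -0.3592).
r_{12} = q_1·v_2 = 1.6164.
u_2 = v_2 − 1.6164·q_1 = (-3.1290, 0.8710, -3.8710, -2.4194).
‖u_2‖ = 5.6024, so q_2 = (-0.5585, 0.1555, -0.6909, -0.4318).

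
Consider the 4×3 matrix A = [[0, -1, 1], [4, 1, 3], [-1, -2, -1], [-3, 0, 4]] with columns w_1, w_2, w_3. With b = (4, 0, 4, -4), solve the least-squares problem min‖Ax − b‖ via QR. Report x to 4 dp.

x = (0.9686, -2.8290, -0.2094)

w_1 = (0, 4, -1, -3); ‖w_1‖ = 5.0990, so q_1 = (0.0000, 0.7845, -0.1961, -0.5883).
q_1·w_2 = 0.0000·(-1) + 0.7845·1 + (-0.1961)·(-2) + (-0.5883)·0 = 1.1767.
u_2 = w_2 − 1.1767·q_1 = (-1.0000, 0.0769, -1.7692, 0.6923).
‖u_2‖ = 2.1483, so q_2 = (-0.4655, 0.0358, -0.8235, 0.3223).
q_1·w_3 = 0.0000·1 + 0.7845·3 + (-0.1961)·(-1) + (-0.5883)·4 = 0.1961; q_2·w_3 = (-0.4655)·1 + 0.0358·3 + (-0.8235)·(-1) + 0.3223·4 = 1.7545.
u_3 = w_3 − 0.1961·q_1 − 1.7545·q_2 = (1.8167, 2.7833, 0.4833, 3.5500).
‖u_3‖ = 4.8871, so q_3 = (0.3717, 0.5695, 0.0989, 0.7264).
Qᵀb = (1.5689, -6.4450, -1.0231).
Back-substitute: x_3 = -1.0231/4.8871 = -0.2094.
x_2 = (-6.4450 − 1.7545·(-0.2094))/2.1483 = -2.8290.
x_1 = (1.5689 − 1.1767·(-2.8290) − 0.1961·(-0.2094))/5.0990 = 0.9686.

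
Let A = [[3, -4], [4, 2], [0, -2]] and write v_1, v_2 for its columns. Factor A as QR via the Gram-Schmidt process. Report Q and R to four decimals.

Q = [[0.6000, -0.7283], [0.8000, 0.5462], [0.0000, -0.4138]], R = [[5.0000, -0.8000], [0.0000, 4.8332]]

q_1 = v_1/‖v_1‖ = (3, 4, 0)/5.0000 = (0.6000, 0.8000, 0.0000).
r_{12} = q_1·v_2 = -0.8000.
u_2 = v_2 + 0.8000·q_1 = (-3.5200, 2.6400, -2.0000).
‖u_2‖ = 4.8332, so q_2 = (-0.7283, 0.5462, -0.4138).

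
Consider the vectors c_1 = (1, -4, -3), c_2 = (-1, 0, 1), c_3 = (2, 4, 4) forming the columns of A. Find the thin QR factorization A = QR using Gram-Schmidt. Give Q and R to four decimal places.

c_1 = (1, -4, -3); ‖c_1‖ = 5.0990, so q_1 = (0.1961, -0.7845, -0.5883).
q_1·c_2 = 0.1961·(-1) + (-0.7845)·0 + (-0.5883)·1 = -0.7845.
u_2 = c_2 + 0.7845·q_1 = (-0.8462, -0.6154, 0.5385).
‖u_2‖ = 1.1767, so q_2 = (-0.7191, -0.5230, 0.4576).
q_1·c_3 = 0.1961·2 + (-0.7845)·4 + (-0.5883)·4 = -5.0990; q_2·c_3 = (-0.7191)·2 + (-0.5230)·4 + 0.4576·4 = -1.6997.
u_3 = c_3 + 5.0990·q_1 + 1.6997·q_2 = (1.7778, -0.8889, 1.7778).
‖u_3‖ = 2.6667, so q_3 = (0.6667, -0.3333, 0.6667).

Q = [[0.1961, -0.7191, 0.6667], [-0.7845, -0.5230, -0.3333], [-0.5883, 0.4576, 0.6667]], R = [[5.0990, -0.7845, -5.0990], [0.0000, 1.1767, -1.6997], [0.0000, 0.0000, 2.6667]]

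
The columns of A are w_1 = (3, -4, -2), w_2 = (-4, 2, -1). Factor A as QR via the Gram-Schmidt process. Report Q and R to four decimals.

w_1 = (3, -4, -2); ‖w_1‖ = 5.3852, so e_1 = (0.5571, -0.7428, -0.3714).
e_1·w_2 = 0.5571·(-4) + (-0.7428)·2 + (-0.3714)·(-1) = -3.3425.
u_2 = w_2 + 3.3425·e_1 = (-2.1379, -0.4828, -2.2414).
‖u_2‖ = 3.1349, so e_2 = (-0.6820, -0.1540, -0.7150).

Q = [[0.5571, -0.6820], [-0.7428, -0.1540], [-0.3714, -0.7150]], R = [[5.3852, -3.3425], [0.0000, 3.1349]]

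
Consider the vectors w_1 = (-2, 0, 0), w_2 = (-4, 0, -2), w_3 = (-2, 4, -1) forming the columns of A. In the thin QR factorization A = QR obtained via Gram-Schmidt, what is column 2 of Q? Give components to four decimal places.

q_2 = (0.0000, 0.0000, -1.0000)

w_1 = (-2, 0, 0); ‖w_1‖ = 2.0000, so q_1 = (-1.0000, 0.0000, 0.0000).
q_1·w_2 = (-1.0000)·(-4) + 0.0000·0 + 0.0000·(-2) = 4.0000.
u_2 = w_2 − 4.0000·q_1 = (0.0000, 0.0000, -2.0000).
‖u_2‖ = 2.0000, so q_2 = (0.0000, 0.0000, -1.0000).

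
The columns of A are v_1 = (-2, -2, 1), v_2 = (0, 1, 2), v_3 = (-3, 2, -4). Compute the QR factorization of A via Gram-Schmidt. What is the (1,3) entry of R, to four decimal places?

q_1 = v_1/‖v_1‖ = (-2, -2, 1)/3.0000 = (-0.6667, -0.6667, 0.3333).
r_{13} = q_1·v_3 = -0.6667.

r_{13} = -0.6667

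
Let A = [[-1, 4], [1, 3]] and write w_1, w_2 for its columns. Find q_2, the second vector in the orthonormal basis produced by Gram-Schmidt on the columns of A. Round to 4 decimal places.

q_2 = (0.7071, 0.7071)

w_1 = (-1, 1); ‖w_1‖ = 1.4142, so q_1 = (-0.7071, 0.7071).
q_1·w_2 = (-0.7071)·4 + 0.7071·3 = -0.7071.
u_2 = w_2 + 0.7071·q_1 = (3.5000, 3.5000).
‖u_2‖ = 4.9497, so q_2 = (0.7071, 0.7071).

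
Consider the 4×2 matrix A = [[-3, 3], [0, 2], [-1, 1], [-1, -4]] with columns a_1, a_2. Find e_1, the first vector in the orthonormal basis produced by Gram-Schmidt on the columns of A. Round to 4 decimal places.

a_1 = (-3, 0, -1, -1); ‖a_1‖ = 3.3166, so e_1 = (-0.9045, 0.0000, -0.3015, -0.3015).

e_1 = (-0.9045, 0.0000, -0.3015, -0.3015)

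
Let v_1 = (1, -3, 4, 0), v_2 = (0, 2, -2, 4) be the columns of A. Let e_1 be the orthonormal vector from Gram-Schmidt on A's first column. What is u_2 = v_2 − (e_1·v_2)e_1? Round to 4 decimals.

e_1 = v_1/‖v_1‖ = (1, -3, 4, 0)/5.0990 = (0.1961, -0.5883, 0.7845, 0.0000).
r_{12} = e_1·v_2 = -2.7456.
u_2 = v_2 + 2.7456·e_1 = (0.5385, 0.3846, 0.1538, 4.0000).

u_2 = (0.5385, 0.3846, 0.1538, 4.0000)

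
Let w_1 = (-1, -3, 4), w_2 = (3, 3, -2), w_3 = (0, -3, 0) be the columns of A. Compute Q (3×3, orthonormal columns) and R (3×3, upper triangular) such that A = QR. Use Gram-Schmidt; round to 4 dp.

w_1 = (-1, -3, 4); ‖w_1‖ = 5.0990, so q_1 = (-0.1961, -0.5883, 0.7845).
q_1·w_2 = (-0.1961)·3 + (-0.5883)·3 + 0.7845·(-2) = -3.9223.
u_2 = w_2 + 3.9223·q_1 = (2.2308, 0.6923, 1.0769).
‖u_2‖ = 2.5720, so q_2 = (0.8673, 0.2692, 0.4187).
q_1·w_3 = (-0.1961)·0 + (-0.5883)·(-3) + 0.7845·0 = 1.7650; q_2·w_3 = 0.8673·0 + 0.2692·(-3) + 0.4187·0 = -0.8075.
u_3 = w_3 − 1.7650·q_1 + 0.8075·q_2 = (1.0465, -1.7442, -1.0465).
‖u_3‖ = 2.2875, so q_3 = (0.4575, -0.7625, -0.4575).

Q = [[-0.1961, 0.8673, 0.4575], [-0.5883, 0.2692, -0.7625], [0.7845, 0.4187, -0.4575]], R = [[5.0990, -3.9223, 1.7650], [0.0000, 2.5720, -0.8075], [0.0000, 0.0000, 2.2875]]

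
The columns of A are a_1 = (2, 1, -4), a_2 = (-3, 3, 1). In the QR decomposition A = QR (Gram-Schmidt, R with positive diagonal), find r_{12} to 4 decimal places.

r_{12} = -1.5275

e_1 = a_1/‖a_1‖ = (2, 1, -4)/4.5826 = (0.4364, 0.2182, -0.8729).
r_{12} = e_1·a_2 = -1.5275.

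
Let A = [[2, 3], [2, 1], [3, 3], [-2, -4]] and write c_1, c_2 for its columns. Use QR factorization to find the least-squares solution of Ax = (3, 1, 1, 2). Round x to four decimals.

x = (1.0909, -0.6364)

c_1 = (2, 2, 3, -2); ‖c_1‖ = 4.5826, so e_1 = (0.4364, 0.4364, 0.6547, -0.4364).
e_1·c_2 = 0.4364·3 + 0.4364·1 + 0.6547·3 + (-0.4364)·(-4) = 5.4554.
u_2 = c_2 − 5.4554·e_1 = (0.6190, -1.3810, -0.5714, -1.6190).
‖u_2‖ = 2.2887, so e_2 = (0.2705, -0.6034, -0.2497, -0.7074).
Qᵀb = (1.5275, -1.4564).
Back-substitute: x_2 = -1.4564/2.2887 = -0.6364.
x_1 = (1.5275 − 5.4554·(-0.6364))/4.5826 = 1.0909.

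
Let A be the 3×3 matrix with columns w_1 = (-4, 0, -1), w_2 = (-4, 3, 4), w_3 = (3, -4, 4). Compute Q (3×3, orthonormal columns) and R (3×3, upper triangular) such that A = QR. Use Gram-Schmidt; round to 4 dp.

Q = [[-0.9701, -0.2063, -0.1276], [0.0000, 0.5260, -0.8505], [-0.2425, 0.8251, 0.5103]], R = [[4.1231, 2.9104, -3.8806], [0.0000, 5.7035, 0.5776], [0.0000, 0.0000, 5.0604]]

w_1 = (-4, 0, -1); ‖w_1‖ = 4.1231, so e_1 = (-0.9701, 0.0000, -0.2425).
e_1·w_2 = (-0.9701)·(-4) + 0.0000·3 + (-0.2425)·4 = 2.9104.
u_2 = w_2 − 2.9104·e_1 = (-1.1765, 3.0000, 4.7059).
‖u_2‖ = 5.7035, so e_2 = (-0.2063, 0.5260, 0.8251).
e_1·w_3 = (-0.9701)·3 + 0.0000·(-4) + (-0.2425)·4 = -3.8806; e_2·w_3 = (-0.2063)·3 + 0.5260·(-4) + 0.8251·4 = 0.5776.
u_3 = w_3 + 3.8806·e_1 − 0.5776·e_2 = (-0.6456, -4.3038, 2.5823).
‖u_3‖ = 5.0604, so e_3 = (-0.1276, -0.8505, 0.5103).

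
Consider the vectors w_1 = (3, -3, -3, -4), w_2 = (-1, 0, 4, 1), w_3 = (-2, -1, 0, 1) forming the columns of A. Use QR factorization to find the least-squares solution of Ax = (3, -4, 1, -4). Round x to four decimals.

x = (1.3318, 1.2511, -0.0717)

e_1 = w_1/‖w_1‖ = (3, -3, -3, -4)/6.5574 = (0.4575, -0.4575, -0.4575, -0.6100).
r_{12} = e_1·w_2 = -2.8975.
u_2 = w_2 + 2.8975·e_1 = (0.3256, -1.3256, 2.6744, -0.7674).
‖u_2‖ = 3.0991, so e_2 = (0.1051, -0.4277, 0.8630, -0.2476).
r_{13} = e_1·w_3 = -1.0675; r_{23} = e_2·w_3 = -0.0300.
u_3 = w_3 + 1.0675·e_1 + 0.0300·e_2 = (-1.5085, -1.5012, -0.4625, 0.3414).
‖u_3‖ = 2.2044, so e_3 = (-0.6843, -0.6810, -0.2098, 0.1549).
Qᵀb = (5.1850, 3.8795, -0.1582).
Back-substitute: x_3 = -0.1582/2.2044 = -0.0717.
x_2 = (3.8795 + 0.0300·(-0.0717))/3.0991 = 1.2511.
x_1 = (5.1850 + 2.8975·1.2511 + 1.0675·(-0.0717))/6.5574 = 1.3318.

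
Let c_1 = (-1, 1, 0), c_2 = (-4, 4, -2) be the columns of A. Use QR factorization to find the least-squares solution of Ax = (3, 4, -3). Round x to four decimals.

c_1 = (-1, 1, 0); ‖c_1‖ = 1.4142, so q_1 = (-0.7071, 0.7071, 0.0000).
q_1·c_2 = (-0.7071)·(-4) + 0.7071·4 + 0.0000·(-2) = 5.6569.
u_2 = c_2 − 5.6569·q_1 = (0.0000, 0.0000, -2.0000).
‖u_2‖ = 2.0000, so q_2 = (0.0000, 0.0000, -1.0000).
Qᵀb = (0.7071, 3.0000).
Back-substitute: x_2 = 3.0000/2.0000 = 1.5000.
x_1 = (0.7071 − 5.6569·1.5000)/1.4142 = -5.5000.

x = (-5.5000, 1.5000)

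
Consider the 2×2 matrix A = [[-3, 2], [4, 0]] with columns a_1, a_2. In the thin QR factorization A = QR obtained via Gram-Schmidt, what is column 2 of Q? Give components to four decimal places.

e_1 = a_1/‖a_1‖ = (-3, 4)/5.0000 = (-0.6000, 0.8000).
r_{12} = e_1·a_2 = -1.2000.
u_2 = a_2 + 1.2000·e_1 = (1.2800, 0.9600).
‖u_2‖ = 1.6000, so e_2 = (0.8000, 0.6000).

e_2 = (0.8000, 0.6000)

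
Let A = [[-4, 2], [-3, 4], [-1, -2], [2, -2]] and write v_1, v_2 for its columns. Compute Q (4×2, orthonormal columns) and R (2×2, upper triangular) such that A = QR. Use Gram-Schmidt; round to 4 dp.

Q = [[-0.7303, -0.2709], [-0.5477, 0.5225], [-0.1826, -0.7935], [0.3651, -0.1548]], R = [[5.4772, -4.0166], [0.0000, 3.4448]]

v_1 = (-4, -3, -1, 2); ‖v_1‖ = 5.4772, so q_1 = (-0.7303, -0.5477, -0.1826, 0.3651).
q_1·v_2 = (-0.7303)·2 + (-0.5477)·4 + (-0.1826)·(-2) + 0.3651·(-2) = -4.0166.
u_2 = v_2 + 4.0166·q_1 = (-0.9333, 1.8000, -2.7333, -0.5333).
‖u_2‖ = 3.4448, so q_2 = (-0.2709, 0.5225, -0.7935, -0.1548).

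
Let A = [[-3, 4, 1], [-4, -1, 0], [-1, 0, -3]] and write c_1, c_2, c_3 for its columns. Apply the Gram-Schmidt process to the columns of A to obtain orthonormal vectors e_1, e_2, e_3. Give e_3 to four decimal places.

c_1 = (-3, -4, -1); ‖c_1‖ = 5.0990, so e_1 = (-0.5883, -0.7845, -0.1961).
e_1·c_2 = (-0.5883)·4 + (-0.7845)·(-1) + (-0.1961)·0 = -1.5689.
u_2 = c_2 + 1.5689·e_1 = (3.0769, -2.2308, -0.3077).
‖u_2‖ = 3.8129, so e_2 = (0.8070, -0.5851, -0.0807).
e_1·c_3 = (-0.5883)·1 + (-0.7845)·0 + (-0.1961)·(-3) = 0.0000; e_2·c_3 = 0.8070·1 + (-0.5851)·0 + (-0.0807)·(-3) = 1.0491.
u_3 = c_3 + 0.0000·e_1 − 1.0491·e_2 = (0.1534, 0.6138, -2.9153).
‖u_3‖ = 2.9832, so e_3 = (0.0514, 0.2057, -0.9773).

e_3 = (0.0514, 0.2057, -0.9773)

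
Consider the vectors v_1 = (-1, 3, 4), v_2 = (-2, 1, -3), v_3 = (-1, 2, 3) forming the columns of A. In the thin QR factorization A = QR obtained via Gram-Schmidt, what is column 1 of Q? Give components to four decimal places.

v_1 = (-1, 3, 4); ‖v_1‖ = 5.0990, so e_1 = (-0.1961, 0.5883, 0.7845).

e_1 = (-0.1961, 0.5883, 0.7845)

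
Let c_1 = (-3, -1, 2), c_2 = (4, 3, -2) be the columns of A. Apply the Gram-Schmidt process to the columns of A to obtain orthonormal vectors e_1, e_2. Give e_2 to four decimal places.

e_2 = (-0.0398, 0.9163, 0.3984)

c_1 = (-3, -1, 2); ‖c_1‖ = 3.7417, so e_1 = (-0.8018, -0.2673, 0.5345).
e_1·c_2 = (-0.8018)·4 + (-0.2673)·3 + 0.5345·(-2) = -5.0780.
u_2 = c_2 + 5.0780·e_1 = (-0.0714, 1.6429, 0.7143).
‖u_2‖ = 1.7928, so e_2 = (-0.0398, 0.9163, 0.3984).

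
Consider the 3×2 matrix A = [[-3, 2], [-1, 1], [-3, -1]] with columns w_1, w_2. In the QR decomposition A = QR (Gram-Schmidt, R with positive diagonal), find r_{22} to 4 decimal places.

w_1 = (-3, -1, -3); ‖w_1‖ = 4.3589, so e_1 = (-0.6882, -0.2294, -0.6882).
e_1·w_2 = (-0.6882)·2 + (-0.2294)·1 + (-0.6882)·(-1) = -0.9177.
u_2 = w_2 + 0.9177·e_1 = (1.3684, 0.7895, -1.6316).
r_{22} = ‖u_2‖ = 2.2711.

r_{22} = 2.2711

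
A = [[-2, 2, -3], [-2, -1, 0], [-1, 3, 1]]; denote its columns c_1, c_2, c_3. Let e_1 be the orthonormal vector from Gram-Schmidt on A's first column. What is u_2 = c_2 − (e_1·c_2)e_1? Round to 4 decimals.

c_1 = (-2, -2, -1); ‖c_1‖ = 3.0000, so e_1 = (-0.6667, -0.6667, -0.3333).
e_1·c_2 = (-0.6667)·2 + (-0.6667)·(-1) + (-0.3333)·3 = -1.6667.
u_2 = c_2 + 1.6667·e_1 = (0.8889, -2.1111, 2.4444).

u_2 = (0.8889, -2.1111, 2.4444)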